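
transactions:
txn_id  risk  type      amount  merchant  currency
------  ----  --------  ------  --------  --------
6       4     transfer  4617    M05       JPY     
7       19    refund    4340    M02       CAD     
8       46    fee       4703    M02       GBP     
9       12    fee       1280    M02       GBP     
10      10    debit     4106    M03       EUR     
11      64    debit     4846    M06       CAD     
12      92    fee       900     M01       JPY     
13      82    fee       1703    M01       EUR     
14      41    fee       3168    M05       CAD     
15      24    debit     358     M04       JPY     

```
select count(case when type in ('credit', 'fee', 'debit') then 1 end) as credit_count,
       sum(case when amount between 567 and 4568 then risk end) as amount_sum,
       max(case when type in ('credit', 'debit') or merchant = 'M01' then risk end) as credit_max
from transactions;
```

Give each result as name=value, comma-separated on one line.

credit_count=8, amount_sum=256, credit_max=92

[credit_count: type in ('credit', 'fee', 'debit')]
txn_id=6: ✗
txn_id=7: ✗
txn_id=8: ✓ → 1
txn_id=9: ✓ → 1
txn_id=10: ✓ → 1
txn_id=11: ✓ → 1
txn_id=12: ✓ → 1
txn_id=13: ✓ → 1
txn_id=14: ✓ → 1
txn_id=15: ✓ → 1
credit_count = COUNT(1, 1, 1, 1, 1, 1, 1, 1) = 8
—
[amount_sum: amount between 567 and 4568]
txn_id=6: ✗
txn_id=7: ✓ → 19
txn_id=8: ✗
txn_id=9: ✓ → 12
txn_id=10: ✓ → 10
txn_id=11: ✗
txn_id=12: ✓ → 92
txn_id=13: ✓ → 82
txn_id=14: ✓ → 41
txn_id=15: ✗
amount_sum = 19 + 12 + 10 + 92 + 82 + 41 = 256
—
[credit_max: type in ('credit', 'debit') or merchant = 'M01']
txn_id=6: ✗
txn_id=7: ✗
txn_id=8: ✗
txn_id=9: ✗
txn_id=10: ✓ → 10
txn_id=11: ✓ → 64
txn_id=12: ✓ → 92
txn_id=13: ✓ → 82
txn_id=14: ✗
txn_id=15: ✓ → 24
credit_max = MAX(10, 64, 92, 82, 24) = 92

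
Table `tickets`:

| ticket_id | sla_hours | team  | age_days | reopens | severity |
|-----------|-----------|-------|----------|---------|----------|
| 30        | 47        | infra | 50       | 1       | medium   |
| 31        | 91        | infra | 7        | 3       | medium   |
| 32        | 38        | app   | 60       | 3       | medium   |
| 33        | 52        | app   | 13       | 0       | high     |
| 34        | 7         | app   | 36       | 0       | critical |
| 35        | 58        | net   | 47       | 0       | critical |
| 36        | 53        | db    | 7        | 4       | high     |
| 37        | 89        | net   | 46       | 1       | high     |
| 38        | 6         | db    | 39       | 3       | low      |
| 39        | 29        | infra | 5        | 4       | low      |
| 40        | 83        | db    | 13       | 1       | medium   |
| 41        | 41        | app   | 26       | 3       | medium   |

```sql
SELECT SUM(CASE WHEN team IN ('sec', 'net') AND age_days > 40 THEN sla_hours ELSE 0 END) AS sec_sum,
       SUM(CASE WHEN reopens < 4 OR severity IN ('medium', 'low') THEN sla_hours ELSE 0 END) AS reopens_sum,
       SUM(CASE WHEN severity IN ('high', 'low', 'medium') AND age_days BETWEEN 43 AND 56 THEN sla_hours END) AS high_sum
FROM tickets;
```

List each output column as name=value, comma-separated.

sec_sum=147, reopens_sum=541, high_sum=136

[sec_sum: team IN ('sec', 'net') AND age_days > 40]
ticket_id=30: ✗
ticket_id=31: ✗
ticket_id=32: ✗
ticket_id=33: ✗
ticket_id=34: ✗
ticket_id=35: ✓ → 58
ticket_id=36: ✗
ticket_id=37: ✓ → 89
ticket_id=38: ✗
ticket_id=39: ✗
ticket_id=40: ✗
ticket_id=41: ✗
sec_sum = 58 + 89 = 147
—
[reopens_sum: reopens < 4 OR severity IN ('medium', 'low')]
ticket_id=30: ✓ → 47
ticket_id=31: ✓ → 91
ticket_id=32: ✓ → 38
ticket_id=33: ✓ → 52
ticket_id=34: ✓ → 7
ticket_id=35: ✓ → 58
ticket_id=36: ✗
ticket_id=37: ✓ → 89
ticket_id=38: ✓ → 6
ticket_id=39: ✓ → 29
ticket_id=40: ✓ → 83
ticket_id=41: ✓ → 41
reopens_sum = 47 + 91 + 38 + 52 + 7 + 58 + 89 + 6 + 29 + 83 + 41 = 541
—
[high_sum: severity IN ('high', 'low', 'medium') AND age_days BETWEEN 43 AND 56]
ticket_id=30: ✓ → 47
ticket_id=31: ✗
ticket_id=32: ✗
ticket_id=33: ✗
ticket_id=34: ✗
ticket_id=35: ✗
ticket_id=36: ✗
ticket_id=37: ✓ → 89
ticket_id=38: ✗
ticket_id=39: ✗
ticket_id=40: ✗
ticket_id=41: ✗
high_sum = 47 + 89 = 136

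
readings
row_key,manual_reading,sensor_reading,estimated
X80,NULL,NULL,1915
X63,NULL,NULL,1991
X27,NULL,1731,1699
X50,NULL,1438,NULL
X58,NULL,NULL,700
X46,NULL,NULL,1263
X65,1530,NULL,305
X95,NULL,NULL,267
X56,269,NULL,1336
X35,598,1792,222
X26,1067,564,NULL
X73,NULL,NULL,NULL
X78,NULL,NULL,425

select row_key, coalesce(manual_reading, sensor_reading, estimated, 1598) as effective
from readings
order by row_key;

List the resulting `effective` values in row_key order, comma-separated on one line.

1067, 1731, 598, 1263, 1438, 269, 700, 1991, 1530, 1598, 425, 1915, 267

row_key=X26: manual_reading=1067 → 1067
row_key=X27: manual_reading=NULL, sensor_reading=1731 → 1731
row_key=X35: manual_reading=598 → 598
row_key=X46: manual_reading=NULL, sensor_reading=NULL, estimated=1263 → 1263
row_key=X50: manual_reading=NULL, sensor_reading=1438 → 1438
row_key=X56: manual_reading=269 → 269
row_key=X58: manual_reading=NULL, sensor_reading=NULL, estimated=700 → 700
row_key=X63: manual_reading=NULL, sensor_reading=NULL, estimated=1991 → 1991
row_key=X65: manual_reading=1530 → 1530
row_key=X73: manual_reading=NULL, sensor_reading=NULL, estimated=NULL, → literal 1598 → 1598
row_key=X78: manual_reading=NULL, sensor_reading=NULL, estimated=425 → 425
row_key=X80: manual_reading=NULL, sensor_reading=NULL, estimated=1915 → 1915
row_key=X95: manual_reading=NULL, sensor_reading=NULL, estimated=267 → 267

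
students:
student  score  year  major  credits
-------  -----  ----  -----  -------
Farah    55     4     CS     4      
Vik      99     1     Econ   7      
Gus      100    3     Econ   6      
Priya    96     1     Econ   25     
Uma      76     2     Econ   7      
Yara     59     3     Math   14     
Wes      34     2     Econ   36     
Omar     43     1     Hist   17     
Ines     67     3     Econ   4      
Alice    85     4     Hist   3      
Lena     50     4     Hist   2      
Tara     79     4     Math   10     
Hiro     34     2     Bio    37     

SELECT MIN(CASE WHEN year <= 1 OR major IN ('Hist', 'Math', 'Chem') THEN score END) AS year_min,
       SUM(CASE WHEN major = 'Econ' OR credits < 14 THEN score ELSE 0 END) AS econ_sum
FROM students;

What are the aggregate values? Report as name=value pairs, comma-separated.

[year_min: year <= 1 OR major IN ('Hist', 'Math', 'Chem')]
student=Farah: ✗
student=Vik: ✓ → 99
student=Gus: ✗
student=Priya: ✓ → 96
student=Uma: ✗
student=Yara: ✓ → 59
student=Wes: ✗
student=Omar: ✓ → 43
student=Ines: ✗
student=Alice: ✓ → 85
student=Lena: ✓ → 50
student=Tara: ✓ → 79
student=Hiro: ✗
year_min = MIN(99, 96, 59, 43, 85, 50, 79) = 43
—
[econ_sum: major = 'Econ' OR credits < 14]
student=Farah: ✓ → 55
student=Vik: ✓ → 99
student=Gus: ✓ → 100
student=Priya: ✓ → 96
student=Uma: ✓ → 76
student=Yara: ✗
student=Wes: ✓ → 34
student=Omar: ✗
student=Ines: ✓ → 67
student=Alice: ✓ → 85
student=Lena: ✓ → 50
student=Tara: ✓ → 79
student=Hiro: ✗
econ_sum = 55 + 99 + 100 + 96 + 76 + 34 + 67 + 85 + 50 + 79 = 741

year_min=43, econ_sum=741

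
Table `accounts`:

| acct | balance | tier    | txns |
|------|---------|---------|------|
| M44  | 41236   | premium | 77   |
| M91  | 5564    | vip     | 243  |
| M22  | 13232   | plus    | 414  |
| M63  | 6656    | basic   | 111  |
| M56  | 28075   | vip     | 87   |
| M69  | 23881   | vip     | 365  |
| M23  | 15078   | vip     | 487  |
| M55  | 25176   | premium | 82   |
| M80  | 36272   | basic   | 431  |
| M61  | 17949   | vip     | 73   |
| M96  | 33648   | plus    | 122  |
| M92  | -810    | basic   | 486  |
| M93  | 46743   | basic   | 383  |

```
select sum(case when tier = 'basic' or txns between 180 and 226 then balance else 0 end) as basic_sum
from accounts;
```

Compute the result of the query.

acct=M44: ✗
acct=M91: ✗
acct=M22: ✗
acct=M63: ✓ → 6656
acct=M56: ✗
acct=M69: ✗
acct=M23: ✗
acct=M55: ✗
acct=M80: ✓ → 36272
acct=M61: ✗
acct=M96: ✗
acct=M92: ✓ → -810
acct=M93: ✓ → 46743
basic_sum = 6656 + 36272 + -810 + 46743 = 88861

88861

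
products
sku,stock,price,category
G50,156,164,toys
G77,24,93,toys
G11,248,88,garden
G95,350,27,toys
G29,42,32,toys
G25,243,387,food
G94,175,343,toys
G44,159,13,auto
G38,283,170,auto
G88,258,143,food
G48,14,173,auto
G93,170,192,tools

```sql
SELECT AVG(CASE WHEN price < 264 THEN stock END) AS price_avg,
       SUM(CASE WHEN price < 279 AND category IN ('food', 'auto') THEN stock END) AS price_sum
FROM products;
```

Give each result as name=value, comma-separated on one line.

price_avg=170.4, price_sum=714

[price_avg: price < 264]
sku=G50: ✓ → 156
sku=G77: ✓ → 24
sku=G11: ✓ → 248
sku=G95: ✓ → 350
sku=G29: ✓ → 42
sku=G25: ✗
sku=G94: ✗
sku=G44: ✓ → 159
sku=G38: ✓ → 283
sku=G88: ✓ → 258
sku=G48: ✓ → 14
sku=G93: ✓ → 170
price_avg = (156 + 24 + 248 + 350 + 42 + 159 + 283 + 258 + 14 + 170) / 10 = 170.4
—
[price_sum: price < 279 AND category IN ('food', 'auto')]
sku=G50: ✗
sku=G77: ✗
sku=G11: ✗
sku=G95: ✗
sku=G29: ✗
sku=G25: ✗
sku=G94: ✗
sku=G44: ✓ → 159
sku=G38: ✓ → 283
sku=G88: ✓ → 258
sku=G48: ✓ → 14
sku=G93: ✗
price_sum = 159 + 283 + 258 + 14 = 714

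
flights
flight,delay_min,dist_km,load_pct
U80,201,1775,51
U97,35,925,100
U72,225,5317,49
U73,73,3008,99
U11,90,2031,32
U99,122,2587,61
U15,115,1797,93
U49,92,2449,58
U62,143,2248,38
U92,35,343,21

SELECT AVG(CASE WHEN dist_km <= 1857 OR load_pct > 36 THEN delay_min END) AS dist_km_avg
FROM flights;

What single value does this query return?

115.6666666667

flight=U80: ✓ → 201
flight=U97: ✓ → 35
flight=U72: ✓ → 225
flight=U73: ✓ → 73
flight=U11: ✗
flight=U99: ✓ → 122
flight=U15: ✓ → 115
flight=U49: ✓ → 92
flight=U62: ✓ → 143
flight=U92: ✓ → 35
dist_km_avg = (201 + 35 + 225 + 73 + 122 + 115 + 92 + 143 + 35) / 9 = 115.6666666667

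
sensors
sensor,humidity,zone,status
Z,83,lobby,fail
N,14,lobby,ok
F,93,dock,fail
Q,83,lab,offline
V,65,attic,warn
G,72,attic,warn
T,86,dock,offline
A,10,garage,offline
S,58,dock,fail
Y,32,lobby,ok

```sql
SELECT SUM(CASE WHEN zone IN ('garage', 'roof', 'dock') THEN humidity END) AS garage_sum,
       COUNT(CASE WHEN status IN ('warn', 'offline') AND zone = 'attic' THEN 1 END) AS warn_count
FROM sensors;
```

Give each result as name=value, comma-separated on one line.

[garage_sum: zone IN ('garage', 'roof', 'dock')]
sensor=Z: ✗
sensor=N: ✗
sensor=F: ✓ → 93
sensor=Q: ✗
sensor=V: ✗
sensor=G: ✗
sensor=T: ✓ → 86
sensor=A: ✓ → 10
sensor=S: ✓ → 58
sensor=Y: ✗
garage_sum = 93 + 86 + 10 + 58 = 247
—
[warn_count: status IN ('warn', 'offline') AND zone = 'attic']
sensor=Z: ✗
sensor=N: ✗
sensor=F: ✗
sensor=Q: ✗
sensor=V: ✓ → 1
sensor=G: ✓ → 1
sensor=T: ✗
sensor=A: ✗
sensor=S: ✗
sensor=Y: ✗
warn_count = COUNT(1, 1) = 2

garage_sum=247, warn_count=2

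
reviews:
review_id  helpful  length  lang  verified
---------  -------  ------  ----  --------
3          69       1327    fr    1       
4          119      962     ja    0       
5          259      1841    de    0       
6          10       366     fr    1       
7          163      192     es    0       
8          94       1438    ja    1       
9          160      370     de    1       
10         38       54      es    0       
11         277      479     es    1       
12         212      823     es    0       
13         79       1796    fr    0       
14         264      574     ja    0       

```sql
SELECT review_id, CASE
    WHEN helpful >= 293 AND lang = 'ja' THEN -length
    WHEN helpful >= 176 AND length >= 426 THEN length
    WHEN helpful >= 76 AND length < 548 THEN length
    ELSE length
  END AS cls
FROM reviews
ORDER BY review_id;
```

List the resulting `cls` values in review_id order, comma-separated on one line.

review_id=3: ELSE → 1327
review_id=4: ELSE → 962
review_id=5: helpful >= 176 AND length >= 426 → 1841
review_id=6: ELSE → 366
review_id=7: helpful >= 76 AND length < 548 → 192
review_id=8: ELSE → 1438
review_id=9: helpful >= 76 AND length < 548 → 370
review_id=10: ELSE → 54
review_id=11: helpful >= 176 AND length >= 426 → 479
review_id=12: helpful >= 176 AND length >= 426 → 823
review_id=13: ELSE → 1796
review_id=14: helpful >= 176 AND length >= 426 → 574

1327, 962, 1841, 366, 192, 1438, 370, 54, 479, 823, 1796, 574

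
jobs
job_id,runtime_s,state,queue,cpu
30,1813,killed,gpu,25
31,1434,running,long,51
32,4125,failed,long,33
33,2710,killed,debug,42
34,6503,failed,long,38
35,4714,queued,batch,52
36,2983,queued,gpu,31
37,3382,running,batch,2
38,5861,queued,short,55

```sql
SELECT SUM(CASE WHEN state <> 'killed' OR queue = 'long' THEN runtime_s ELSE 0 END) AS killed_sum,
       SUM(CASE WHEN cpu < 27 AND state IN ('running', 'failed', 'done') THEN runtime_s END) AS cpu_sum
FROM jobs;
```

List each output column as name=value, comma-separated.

killed_sum=29002, cpu_sum=3382

[killed_sum: state <> 'killed' OR queue = 'long']
job_id=30: ✗
job_id=31: ✓ → 1434
job_id=32: ✓ → 4125
job_id=33: ✗
job_id=34: ✓ → 6503
job_id=35: ✓ → 4714
job_id=36: ✓ → 2983
job_id=37: ✓ → 3382
job_id=38: ✓ → 5861
killed_sum = 1434 + 4125 + 6503 + 4714 + 2983 + 3382 + 5861 = 29002
—
[cpu_sum: cpu < 27 AND state IN ('running', 'failed', 'done')]
job_id=30: ✗
job_id=31: ✗
job_id=32: ✗
job_id=33: ✗
job_id=34: ✗
job_id=35: ✗
job_id=36: ✗
job_id=37: ✓ → 3382
job_id=38: ✗
cpu_sum = 3382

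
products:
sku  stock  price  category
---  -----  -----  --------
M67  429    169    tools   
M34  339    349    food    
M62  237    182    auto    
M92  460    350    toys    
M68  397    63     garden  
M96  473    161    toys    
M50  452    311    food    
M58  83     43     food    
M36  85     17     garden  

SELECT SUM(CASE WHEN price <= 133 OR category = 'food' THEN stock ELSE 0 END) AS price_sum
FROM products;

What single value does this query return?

sku=M67: ✗
sku=M34: ✓ → 339
sku=M62: ✗
sku=M92: ✗
sku=M68: ✓ → 397
sku=M96: ✗
sku=M50: ✓ → 452
sku=M58: ✓ → 83
sku=M36: ✓ → 85
price_sum = 339 + 397 + 452 + 83 + 85 = 1356

1356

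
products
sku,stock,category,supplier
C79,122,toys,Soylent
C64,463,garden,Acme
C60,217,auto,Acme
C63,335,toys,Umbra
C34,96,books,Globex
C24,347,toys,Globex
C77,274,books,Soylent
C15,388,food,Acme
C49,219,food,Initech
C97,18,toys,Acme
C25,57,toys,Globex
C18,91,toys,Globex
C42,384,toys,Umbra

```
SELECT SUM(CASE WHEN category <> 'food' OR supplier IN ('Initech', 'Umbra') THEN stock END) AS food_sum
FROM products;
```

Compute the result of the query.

2623

sku=C79: ✓ → 122
sku=C64: ✓ → 463
sku=C60: ✓ → 217
sku=C63: ✓ → 335
sku=C34: ✓ → 96
sku=C24: ✓ → 347
sku=C77: ✓ → 274
sku=C15: ✗
sku=C49: ✓ → 219
sku=C97: ✓ → 18
sku=C25: ✓ → 57
sku=C18: ✓ → 91
sku=C42: ✓ → 384
food_sum = 122 + 463 + 217 + 335 + 96 + 347 + 274 + 219 + 18 + 57 + 91 + 384 = 2623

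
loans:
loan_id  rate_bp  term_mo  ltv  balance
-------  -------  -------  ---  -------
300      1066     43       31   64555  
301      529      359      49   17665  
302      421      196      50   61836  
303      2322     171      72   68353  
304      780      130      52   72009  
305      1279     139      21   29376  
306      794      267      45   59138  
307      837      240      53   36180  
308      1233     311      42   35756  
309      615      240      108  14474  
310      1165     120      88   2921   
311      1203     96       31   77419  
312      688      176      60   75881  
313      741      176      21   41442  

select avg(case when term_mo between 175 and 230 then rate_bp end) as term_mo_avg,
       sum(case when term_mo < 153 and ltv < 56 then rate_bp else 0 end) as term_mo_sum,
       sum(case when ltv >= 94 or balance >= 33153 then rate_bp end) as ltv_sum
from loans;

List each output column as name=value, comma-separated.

term_mo_avg=616.6666666667, term_mo_sum=4328, ltv_sum=10700

[term_mo_avg: term_mo between 175 and 230]
loan_id=300: ✗
loan_id=301: ✗
loan_id=302: ✓ → 421
loan_id=303: ✗
loan_id=304: ✗
loan_id=305: ✗
loan_id=306: ✗
loan_id=307: ✗
loan_id=308: ✗
loan_id=309: ✗
loan_id=310: ✗
loan_id=311: ✗
loan_id=312: ✓ → 688
loan_id=313: ✓ → 741
term_mo_avg = (421 + 688 + 741) / 3 = 616.6666666667
—
[term_mo_sum: term_mo < 153 and ltv < 56]
loan_id=300: ✓ → 1066
loan_id=301: ✗
loan_id=302: ✗
loan_id=303: ✗
loan_id=304: ✓ → 780
loan_id=305: ✓ → 1279
loan_id=306: ✗
loan_id=307: ✗
loan_id=308: ✗
loan_id=309: ✗
loan_id=310: ✗
loan_id=311: ✓ → 1203
loan_id=312: ✗
loan_id=313: ✗
term_mo_sum = 1066 + 780 + 1279 + 1203 = 4328
—
[ltv_sum: ltv >= 94 or balance >= 33153]
loan_id=300: ✓ → 1066
loan_id=301: ✗
loan_id=302: ✓ → 421
loan_id=303: ✓ → 2322
loan_id=304: ✓ → 780
loan_id=305: ✗
loan_id=306: ✓ → 794
loan_id=307: ✓ → 837
loan_id=308: ✓ → 1233
loan_id=309: ✓ → 615
loan_id=310: ✗
loan_id=311: ✓ → 1203
loan_id=312: ✓ → 688
loan_id=313: ✓ → 741
ltv_sum = 1066 + 421 + 2322 + 780 + 794 + 837 + 1233 + 615 + 1203 + 688 + 741 = 10700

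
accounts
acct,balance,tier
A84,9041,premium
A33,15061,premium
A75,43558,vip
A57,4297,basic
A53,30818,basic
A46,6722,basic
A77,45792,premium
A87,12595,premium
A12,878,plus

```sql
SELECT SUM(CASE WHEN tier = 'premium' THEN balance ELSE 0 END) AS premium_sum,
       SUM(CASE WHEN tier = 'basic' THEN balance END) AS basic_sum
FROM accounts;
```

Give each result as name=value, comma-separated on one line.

premium_sum=82489, basic_sum=41837

[premium_sum: tier = 'premium']
acct=A84: ✓ → 9041
acct=A33: ✓ → 15061
acct=A75: ✗
acct=A57: ✗
acct=A53: ✗
acct=A46: ✗
acct=A77: ✓ → 45792
acct=A87: ✓ → 12595
acct=A12: ✗
premium_sum = 9041 + 15061 + 45792 + 12595 = 82489
—
[basic_sum: tier = 'basic']
acct=A84: ✗
acct=A33: ✗
acct=A75: ✗
acct=A57: ✓ → 4297
acct=A53: ✓ → 30818
acct=A46: ✓ → 6722
acct=A77: ✗
acct=A87: ✗
acct=A12: ✗
basic_sum = 4297 + 30818 + 6722 = 41837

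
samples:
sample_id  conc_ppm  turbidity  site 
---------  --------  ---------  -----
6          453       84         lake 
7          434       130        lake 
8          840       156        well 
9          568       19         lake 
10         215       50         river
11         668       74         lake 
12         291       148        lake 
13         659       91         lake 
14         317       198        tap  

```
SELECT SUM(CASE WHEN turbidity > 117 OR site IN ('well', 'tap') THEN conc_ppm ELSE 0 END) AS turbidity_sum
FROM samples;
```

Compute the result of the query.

sample_id=6: ✗
sample_id=7: ✓ → 434
sample_id=8: ✓ → 840
sample_id=9: ✗
sample_id=10: ✗
sample_id=11: ✗
sample_id=12: ✓ → 291
sample_id=13: ✗
sample_id=14: ✓ → 317
turbidity_sum = 434 + 840 + 291 + 317 = 1882

1882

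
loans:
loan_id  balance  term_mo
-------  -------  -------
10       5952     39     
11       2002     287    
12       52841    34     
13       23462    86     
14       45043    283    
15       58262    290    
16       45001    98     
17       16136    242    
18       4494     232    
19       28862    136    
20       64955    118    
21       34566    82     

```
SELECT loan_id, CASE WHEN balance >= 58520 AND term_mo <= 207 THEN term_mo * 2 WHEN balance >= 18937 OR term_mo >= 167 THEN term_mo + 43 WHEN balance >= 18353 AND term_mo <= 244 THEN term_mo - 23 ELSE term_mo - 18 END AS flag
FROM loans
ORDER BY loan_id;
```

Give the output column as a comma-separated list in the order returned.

loan_id=10: ELSE → 21
loan_id=11: balance >= 18937 OR term_mo >= 167 → 330
loan_id=12: balance >= 18937 OR term_mo >= 167 → 77
loan_id=13: balance >= 18937 OR term_mo >= 167 → 129
loan_id=14: balance >= 18937 OR term_mo >= 167 → 326
loan_id=15: balance >= 18937 OR term_mo >= 167 → 333
loan_id=16: balance >= 18937 OR term_mo >= 167 → 141
loan_id=17: balance >= 18937 OR term_mo >= 167 → 285
loan_id=18: balance >= 18937 OR term_mo >= 167 → 275
loan_id=19: balance >= 18937 OR term_mo >= 167 → 179
loan_id=20: balance >= 58520 AND term_mo <= 207 → 236
loan_id=21: balance >= 18937 OR term_mo >= 167 → 125

21, 330, 77, 129, 326, 333, 141, 285, 275, 179, 236, 125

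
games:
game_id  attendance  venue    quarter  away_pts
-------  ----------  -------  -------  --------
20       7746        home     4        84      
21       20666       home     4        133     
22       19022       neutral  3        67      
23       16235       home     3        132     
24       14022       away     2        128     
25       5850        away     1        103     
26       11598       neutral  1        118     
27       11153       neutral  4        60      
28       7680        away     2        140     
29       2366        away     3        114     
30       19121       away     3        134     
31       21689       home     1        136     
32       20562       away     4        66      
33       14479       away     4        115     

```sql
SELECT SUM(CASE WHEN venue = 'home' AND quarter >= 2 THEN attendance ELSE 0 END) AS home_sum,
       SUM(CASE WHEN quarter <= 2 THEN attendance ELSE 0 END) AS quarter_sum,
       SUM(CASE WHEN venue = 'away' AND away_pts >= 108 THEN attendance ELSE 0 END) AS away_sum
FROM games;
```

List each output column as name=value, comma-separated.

[home_sum: venue = 'home' AND quarter >= 2]
game_id=20: ✓ → 7746
game_id=21: ✓ → 20666
game_id=22: ✗
game_id=23: ✓ → 16235
game_id=24: ✗
game_id=25: ✗
game_id=26: ✗
game_id=27: ✗
game_id=28: ✗
game_id=29: ✗
game_id=30: ✗
game_id=31: ✗
game_id=32: ✗
game_id=33: ✗
home_sum = 7746 + 20666 + 16235 = 44647
—
[quarter_sum: quarter <= 2]
game_id=20: ✗
game_id=21: ✗
game_id=22: ✗
game_id=23: ✗
game_id=24: ✓ → 14022
game_id=25: ✓ → 5850
game_id=26: ✓ → 11598
game_id=27: ✗
game_id=28: ✓ → 7680
game_id=29: ✗
game_id=30: ✗
game_id=31: ✓ → 21689
game_id=32: ✗
game_id=33: ✗
quarter_sum = 14022 + 5850 + 11598 + 7680 + 21689 = 60839
—
[away_sum: venue = 'away' AND away_pts >= 108]
game_id=20: ✗
game_id=21: ✗
game_id=22: ✗
game_id=23: ✗
game_id=24: ✓ → 14022
game_id=25: ✗
game_id=26: ✗
game_id=27: ✗
game_id=28: ✓ → 7680
game_id=29: ✓ → 2366
game_id=30: ✓ → 19121
game_id=31: ✗
game_id=32: ✗
game_id=33: ✓ → 14479
away_sum = 14022 + 7680 + 2366 + 19121 + 14479 = 57668

home_sum=44647, quarter_sum=60839, away_sum=57668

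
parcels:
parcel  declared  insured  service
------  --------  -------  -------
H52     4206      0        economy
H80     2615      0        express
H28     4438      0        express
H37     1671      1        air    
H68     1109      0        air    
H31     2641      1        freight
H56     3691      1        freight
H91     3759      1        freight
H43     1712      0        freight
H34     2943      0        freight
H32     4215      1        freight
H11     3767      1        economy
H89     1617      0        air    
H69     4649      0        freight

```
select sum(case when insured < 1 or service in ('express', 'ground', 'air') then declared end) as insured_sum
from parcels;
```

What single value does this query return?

24960

parcel=H52: ✓ → 4206
parcel=H80: ✓ → 2615
parcel=H28: ✓ → 4438
parcel=H37: ✓ → 1671
parcel=H68: ✓ → 1109
parcel=H31: ✗
parcel=H56: ✗
parcel=H91: ✗
parcel=H43: ✓ → 1712
parcel=H34: ✓ → 2943
parcel=H32: ✗
parcel=H11: ✗
parcel=H89: ✓ → 1617
parcel=H69: ✓ → 4649
insured_sum = 4206 + 2615 + 4438 + 1671 + 1109 + 1712 + 2943 + 1617 + 4649 = 24960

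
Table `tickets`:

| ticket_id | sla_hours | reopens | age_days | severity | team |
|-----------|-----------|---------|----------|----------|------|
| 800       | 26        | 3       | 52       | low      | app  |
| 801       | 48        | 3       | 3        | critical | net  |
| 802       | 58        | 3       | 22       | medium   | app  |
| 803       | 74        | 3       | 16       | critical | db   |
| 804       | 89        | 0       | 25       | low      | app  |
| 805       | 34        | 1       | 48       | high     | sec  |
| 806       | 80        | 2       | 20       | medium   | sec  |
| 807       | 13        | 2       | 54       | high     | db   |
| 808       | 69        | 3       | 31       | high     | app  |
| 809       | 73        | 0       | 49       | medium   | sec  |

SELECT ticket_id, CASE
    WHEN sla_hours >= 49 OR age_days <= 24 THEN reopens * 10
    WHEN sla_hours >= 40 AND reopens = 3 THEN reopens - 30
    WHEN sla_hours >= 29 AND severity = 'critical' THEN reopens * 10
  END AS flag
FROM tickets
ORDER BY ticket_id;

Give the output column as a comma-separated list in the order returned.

NULL, 30, 30, 30, 0, NULL, 20, NULL, 30, 0

ticket_id=800: (no match → NULL) → NULL
ticket_id=801: sla_hours >= 49 OR age_days <= 24 → 30
ticket_id=802: sla_hours >= 49 OR age_days <= 24 → 30
ticket_id=803: sla_hours >= 49 OR age_days <= 24 → 30
ticket_id=804: sla_hours >= 49 OR age_days <= 24 → 0
ticket_id=805: (no match → NULL) → NULL
ticket_id=806: sla_hours >= 49 OR age_days <= 24 → 20
ticket_id=807: (no match → NULL) → NULL
ticket_id=808: sla_hours >= 49 OR age_days <= 24 → 30
ticket_id=809: sla_hours >= 49 OR age_days <= 24 → 0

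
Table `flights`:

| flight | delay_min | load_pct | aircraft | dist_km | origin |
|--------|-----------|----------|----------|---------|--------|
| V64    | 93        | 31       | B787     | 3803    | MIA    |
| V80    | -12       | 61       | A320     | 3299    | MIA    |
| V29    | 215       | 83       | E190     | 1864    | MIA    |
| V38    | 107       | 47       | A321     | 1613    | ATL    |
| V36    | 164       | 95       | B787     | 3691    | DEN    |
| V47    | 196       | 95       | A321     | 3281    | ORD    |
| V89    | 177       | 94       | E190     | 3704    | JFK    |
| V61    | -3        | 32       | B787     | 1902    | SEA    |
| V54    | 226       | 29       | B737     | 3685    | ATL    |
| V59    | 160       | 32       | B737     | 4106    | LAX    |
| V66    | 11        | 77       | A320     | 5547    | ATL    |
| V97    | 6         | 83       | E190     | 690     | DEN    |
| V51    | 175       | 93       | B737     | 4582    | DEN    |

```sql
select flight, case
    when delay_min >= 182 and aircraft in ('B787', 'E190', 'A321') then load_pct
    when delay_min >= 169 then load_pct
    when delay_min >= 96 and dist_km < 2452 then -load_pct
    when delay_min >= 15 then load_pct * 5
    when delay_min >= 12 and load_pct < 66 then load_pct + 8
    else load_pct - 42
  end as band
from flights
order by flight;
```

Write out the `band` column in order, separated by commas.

flight=V29: delay_min >= 182 and aircraft in ('B787', 'E190', 'A321') → 83
flight=V36: delay_min >= 15 → 475
flight=V38: delay_min >= 96 and dist_km < 2452 → -47
flight=V47: delay_min >= 182 and aircraft in ('B787', 'E190', 'A321') → 95
flight=V51: delay_min >= 169 → 93
flight=V54: delay_min >= 169 → 29
flight=V59: delay_min >= 15 → 160
flight=V61: ELSE → -10
flight=V64: delay_min >= 15 → 155
flight=V66: ELSE → 35
flight=V80: ELSE → 19
flight=V89: delay_min >= 169 → 94
flight=V97: ELSE → 41

83, 475, -47, 95, 93, 29, 160, -10, 155, 35, 19, 94, 41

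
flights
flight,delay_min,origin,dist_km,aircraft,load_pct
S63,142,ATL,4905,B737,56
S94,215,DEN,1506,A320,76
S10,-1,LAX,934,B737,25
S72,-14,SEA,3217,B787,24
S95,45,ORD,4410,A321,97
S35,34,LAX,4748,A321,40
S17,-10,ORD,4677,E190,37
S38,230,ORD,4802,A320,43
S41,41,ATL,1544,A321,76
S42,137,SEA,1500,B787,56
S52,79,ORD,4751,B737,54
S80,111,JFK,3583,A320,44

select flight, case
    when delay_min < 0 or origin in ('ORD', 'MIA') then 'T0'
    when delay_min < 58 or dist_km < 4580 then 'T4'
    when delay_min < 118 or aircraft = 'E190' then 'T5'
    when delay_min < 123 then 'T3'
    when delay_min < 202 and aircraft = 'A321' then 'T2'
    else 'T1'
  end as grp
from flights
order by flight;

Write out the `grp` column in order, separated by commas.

T0, T0, T4, T0, T4, T4, T0, T1, T0, T4, T4, T0

flight=S10: delay_min < 0 or origin in ('ORD', 'MIA') → T0
flight=S17: delay_min < 0 or origin in ('ORD', 'MIA') → T0
flight=S35: delay_min < 58 or dist_km < 4580 → T4
flight=S38: delay_min < 0 or origin in ('ORD', 'MIA') → T0
flight=S41: delay_min < 58 or dist_km < 4580 → T4
flight=S42: delay_min < 58 or dist_km < 4580 → T4
flight=S52: delay_min < 0 or origin in ('ORD', 'MIA') → T0
flight=S63: ELSE → T1
flight=S72: delay_min < 0 or origin in ('ORD', 'MIA') → T0
flight=S80: delay_min < 58 or dist_km < 4580 → T4
flight=S94: delay_min < 58 or dist_km < 4580 → T4
flight=S95: delay_min < 0 or origin in ('ORD', 'MIA') → T0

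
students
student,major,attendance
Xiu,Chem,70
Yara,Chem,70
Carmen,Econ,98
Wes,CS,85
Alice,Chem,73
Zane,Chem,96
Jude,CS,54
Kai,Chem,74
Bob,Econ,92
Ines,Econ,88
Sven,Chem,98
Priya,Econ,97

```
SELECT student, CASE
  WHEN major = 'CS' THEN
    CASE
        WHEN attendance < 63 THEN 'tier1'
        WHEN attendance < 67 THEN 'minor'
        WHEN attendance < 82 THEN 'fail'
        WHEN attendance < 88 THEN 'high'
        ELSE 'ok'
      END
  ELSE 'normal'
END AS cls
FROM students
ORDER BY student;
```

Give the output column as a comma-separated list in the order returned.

normal, normal, normal, normal, tier1, normal, normal, normal, high, normal, normal, normal

student=Alice: major='Chem' → outer ELSE → normal
student=Bob: major='Econ' → outer ELSE → normal
student=Carmen: major='Econ' → outer ELSE → normal
student=Ines: major='Econ' → outer ELSE → normal
student=Jude: major='CS' → inner[attendance < 63] → tier1
student=Kai: major='Chem' → outer ELSE → normal
student=Priya: major='Econ' → outer ELSE → normal
student=Sven: major='Chem' → outer ELSE → normal
student=Wes: major='CS' → inner[attendance < 88] → high
student=Xiu: major='Chem' → outer ELSE → normal
student=Yara: major='Chem' → outer ELSE → normal
student=Zane: major='Chem' → outer ELSE → normal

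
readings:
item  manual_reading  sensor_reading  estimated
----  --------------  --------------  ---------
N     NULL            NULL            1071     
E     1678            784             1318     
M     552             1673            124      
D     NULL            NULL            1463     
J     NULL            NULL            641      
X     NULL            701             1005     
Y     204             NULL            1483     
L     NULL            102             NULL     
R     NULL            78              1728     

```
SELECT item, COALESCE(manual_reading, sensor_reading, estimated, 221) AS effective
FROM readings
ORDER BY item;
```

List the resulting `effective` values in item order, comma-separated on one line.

item=D: manual_reading=NULL, sensor_reading=NULL, estimated=1463 → 1463
item=E: manual_reading=1678 → 1678
item=J: manual_reading=NULL, sensor_reading=NULL, estimated=641 → 641
item=L: manual_reading=NULL, sensor_reading=102 → 102
item=M: manual_reading=552 → 552
item=N: manual_reading=NULL, sensor_reading=NULL, estimated=1071 → 1071
item=R: manual_reading=NULL, sensor_reading=78 → 78
item=X: manual_reading=NULL, sensor_reading=701 → 701
item=Y: manual_reading=204 → 204

1463, 1678, 641, 102, 552, 1071, 78, 701, 204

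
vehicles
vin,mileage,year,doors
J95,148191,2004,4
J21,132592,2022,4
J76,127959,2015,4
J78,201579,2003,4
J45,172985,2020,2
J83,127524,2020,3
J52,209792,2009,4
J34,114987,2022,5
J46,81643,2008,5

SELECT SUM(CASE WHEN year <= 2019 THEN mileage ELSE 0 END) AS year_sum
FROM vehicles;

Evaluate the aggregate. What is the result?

vin=J95: ✓ → 148191
vin=J21: ✗
vin=J76: ✓ → 127959
vin=J78: ✓ → 201579
vin=J45: ✗
vin=J83: ✗
vin=J52: ✓ → 209792
vin=J34: ✗
vin=J46: ✓ → 81643
year_sum = 148191 + 127959 + 201579 + 209792 + 81643 = 769164

769164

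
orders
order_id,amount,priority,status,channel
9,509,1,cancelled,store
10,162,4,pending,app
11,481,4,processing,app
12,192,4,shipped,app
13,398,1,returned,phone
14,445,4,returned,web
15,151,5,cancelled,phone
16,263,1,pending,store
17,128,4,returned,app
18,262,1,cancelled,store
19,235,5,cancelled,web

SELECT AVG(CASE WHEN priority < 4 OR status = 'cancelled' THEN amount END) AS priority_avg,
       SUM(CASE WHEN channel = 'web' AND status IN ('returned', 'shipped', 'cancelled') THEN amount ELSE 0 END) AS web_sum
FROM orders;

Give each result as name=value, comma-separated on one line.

priority_avg=303, web_sum=680

[priority_avg: priority < 4 OR status = 'cancelled']
order_id=9: ✓ → 509
order_id=10: ✗
order_id=11: ✗
order_id=12: ✗
order_id=13: ✓ → 398
order_id=14: ✗
order_id=15: ✓ → 151
order_id=16: ✓ → 263
order_id=17: ✗
order_id=18: ✓ → 262
order_id=19: ✓ → 235
priority_avg = (509 + 398 + 151 + 263 + 262 + 235) / 6 = 303
—
[web_sum: channel = 'web' AND status IN ('returned', 'shipped', 'cancelled')]
order_id=9: ✗
order_id=10: ✗
order_id=11: ✗
order_id=12: ✗
order_id=13: ✗
order_id=14: ✓ → 445
order_id=15: ✗
order_id=16: ✗
order_id=17: ✗
order_id=18: ✗
order_id=19: ✓ → 235
web_sum = 445 + 235 = 680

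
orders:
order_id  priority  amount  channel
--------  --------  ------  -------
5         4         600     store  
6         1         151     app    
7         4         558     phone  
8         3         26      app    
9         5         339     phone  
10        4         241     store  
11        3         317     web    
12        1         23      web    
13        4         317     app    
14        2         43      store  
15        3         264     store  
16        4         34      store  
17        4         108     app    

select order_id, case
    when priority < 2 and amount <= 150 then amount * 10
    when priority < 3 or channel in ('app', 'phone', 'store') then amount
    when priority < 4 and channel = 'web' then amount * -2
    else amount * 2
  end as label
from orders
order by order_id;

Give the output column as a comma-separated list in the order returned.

600, 151, 558, 26, 339, 241, -634, 230, 317, 43, 264, 34, 108

order_id=5: priority < 3 or channel in ('app', 'phone', 'store') → 600
order_id=6: priority < 3 or channel in ('app', 'phone', 'store') → 151
order_id=7: priority < 3 or channel in ('app', 'phone', 'store') → 558
order_id=8: priority < 3 or channel in ('app', 'phone', 'store') → 26
order_id=9: priority < 3 or channel in ('app', 'phone', 'store') → 339
order_id=10: priority < 3 or channel in ('app', 'phone', 'store') → 241
order_id=11: priority < 4 and channel = 'web' → -634
order_id=12: priority < 2 and amount <= 150 → 230
order_id=13: priority < 3 or channel in ('app', 'phone', 'store') → 317
order_id=14: priority < 3 or channel in ('app', 'phone', 'store') → 43
order_id=15: priority < 3 or channel in ('app', 'phone', 'store') → 264
order_id=16: priority < 3 or channel in ('app', 'phone', 'store') → 34
order_id=17: priority < 3 or channel in ('app', 'phone', 'store') → 108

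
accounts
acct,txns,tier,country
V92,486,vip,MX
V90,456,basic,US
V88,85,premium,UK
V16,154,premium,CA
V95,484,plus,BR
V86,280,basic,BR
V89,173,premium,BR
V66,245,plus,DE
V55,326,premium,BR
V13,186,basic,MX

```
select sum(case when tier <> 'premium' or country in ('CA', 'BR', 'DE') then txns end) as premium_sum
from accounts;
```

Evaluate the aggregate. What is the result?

2790

acct=V92: ✓ → 486
acct=V90: ✓ → 456
acct=V88: ✗
acct=V16: ✓ → 154
acct=V95: ✓ → 484
acct=V86: ✓ → 280
acct=V89: ✓ → 173
acct=V66: ✓ → 245
acct=V55: ✓ → 326
acct=V13: ✓ → 186
premium_sum = 486 + 456 + 154 + 484 + 280 + 173 + 245 + 326 + 186 = 2790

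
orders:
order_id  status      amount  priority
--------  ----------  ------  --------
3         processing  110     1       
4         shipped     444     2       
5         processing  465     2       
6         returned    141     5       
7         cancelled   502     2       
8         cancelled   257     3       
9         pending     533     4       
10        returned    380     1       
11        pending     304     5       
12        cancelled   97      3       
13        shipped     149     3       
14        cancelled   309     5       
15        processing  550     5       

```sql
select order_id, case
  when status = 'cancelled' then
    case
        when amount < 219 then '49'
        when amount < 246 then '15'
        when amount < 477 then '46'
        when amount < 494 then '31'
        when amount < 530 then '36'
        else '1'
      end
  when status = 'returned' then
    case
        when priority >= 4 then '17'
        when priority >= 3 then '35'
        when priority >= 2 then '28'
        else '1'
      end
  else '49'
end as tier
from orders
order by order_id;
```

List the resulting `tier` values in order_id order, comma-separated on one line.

49, 49, 49, 17, 36, 46, 49, 1, 49, 49, 49, 46, 49

order_id=3: status='processing' → outer ELSE → 49
order_id=4: status='shipped' → outer ELSE → 49
order_id=5: status='processing' → outer ELSE → 49
order_id=6: status='returned' → inner[priority >= 4] → 17
order_id=7: status='cancelled' → inner[amount < 530] → 36
order_id=8: status='cancelled' → inner[amount < 477] → 46
order_id=9: status='pending' → outer ELSE → 49
order_id=10: status='returned' → inner[ELSE] → 1
order_id=11: status='pending' → outer ELSE → 49
order_id=12: status='cancelled' → inner[amount < 219] → 49
order_id=13: status='shipped' → outer ELSE → 49
order_id=14: status='cancelled' → inner[amount < 477] → 46
order_id=15: status='processing' → outer ELSE → 49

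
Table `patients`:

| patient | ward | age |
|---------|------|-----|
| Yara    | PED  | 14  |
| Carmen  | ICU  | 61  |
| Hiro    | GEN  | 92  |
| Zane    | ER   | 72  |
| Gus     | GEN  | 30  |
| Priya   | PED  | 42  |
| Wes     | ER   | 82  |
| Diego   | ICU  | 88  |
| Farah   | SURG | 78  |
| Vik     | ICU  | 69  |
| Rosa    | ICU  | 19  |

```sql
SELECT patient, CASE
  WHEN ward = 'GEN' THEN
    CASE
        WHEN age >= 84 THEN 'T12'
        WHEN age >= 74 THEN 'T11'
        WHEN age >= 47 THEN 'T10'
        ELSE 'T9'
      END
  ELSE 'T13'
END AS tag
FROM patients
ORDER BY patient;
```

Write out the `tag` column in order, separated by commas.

T13, T13, T13, T9, T12, T13, T13, T13, T13, T13, T13

patient=Carmen: ward='ICU' → outer ELSE → T13
patient=Diego: ward='ICU' → outer ELSE → T13
patient=Farah: ward='SURG' → outer ELSE → T13
patient=Gus: ward='GEN' → inner[ELSE] → T9
patient=Hiro: ward='GEN' → inner[age >= 84] → T12
patient=Priya: ward='PED' → outer ELSE → T13
patient=Rosa: ward='ICU' → outer ELSE → T13
patient=Vik: ward='ICU' → outer ELSE → T13
patient=Wes: ward='ER' → outer ELSE → T13
patient=Yara: ward='PED' → outer ELSE → T13
patient=Zane: ward='ER' → outer ELSE → T13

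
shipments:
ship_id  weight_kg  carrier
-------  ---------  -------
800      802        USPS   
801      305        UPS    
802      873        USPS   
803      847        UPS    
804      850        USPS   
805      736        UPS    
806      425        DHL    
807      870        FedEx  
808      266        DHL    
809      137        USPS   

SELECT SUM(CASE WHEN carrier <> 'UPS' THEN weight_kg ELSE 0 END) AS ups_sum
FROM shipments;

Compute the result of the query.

4223

ship_id=800: ✓ → 802
ship_id=801: ✗
ship_id=802: ✓ → 873
ship_id=803: ✗
ship_id=804: ✓ → 850
ship_id=805: ✗
ship_id=806: ✓ → 425
ship_id=807: ✓ → 870
ship_id=808: ✓ → 266
ship_id=809: ✓ → 137
ups_sum = 802 + 873 + 850 + 425 + 870 + 266 + 137 = 4223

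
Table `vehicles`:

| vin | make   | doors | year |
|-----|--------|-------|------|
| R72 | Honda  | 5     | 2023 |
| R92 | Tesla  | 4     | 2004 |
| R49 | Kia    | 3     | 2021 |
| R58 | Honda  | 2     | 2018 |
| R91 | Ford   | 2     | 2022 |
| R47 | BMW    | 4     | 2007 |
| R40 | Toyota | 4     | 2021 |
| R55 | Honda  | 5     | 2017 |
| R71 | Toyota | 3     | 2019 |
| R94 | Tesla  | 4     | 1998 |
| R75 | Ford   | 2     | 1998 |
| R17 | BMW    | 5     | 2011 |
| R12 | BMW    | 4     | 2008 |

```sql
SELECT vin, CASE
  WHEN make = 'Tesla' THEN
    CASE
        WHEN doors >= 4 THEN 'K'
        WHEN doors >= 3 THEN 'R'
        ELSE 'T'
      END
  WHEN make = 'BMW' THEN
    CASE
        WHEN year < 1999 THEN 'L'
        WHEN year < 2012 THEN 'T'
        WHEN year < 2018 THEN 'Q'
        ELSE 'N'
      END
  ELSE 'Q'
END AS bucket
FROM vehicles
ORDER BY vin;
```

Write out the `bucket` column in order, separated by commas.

T, T, Q, T, Q, Q, Q, Q, Q, Q, Q, K, K

vin=R12: make='BMW' → inner[year < 2012] → T
vin=R17: make='BMW' → inner[year < 2012] → T
vin=R40: make='Toyota' → outer ELSE → Q
vin=R47: make='BMW' → inner[year < 2012] → T
vin=R49: make='Kia' → outer ELSE → Q
vin=R55: make='Honda' → outer ELSE → Q
vin=R58: make='Honda' → outer ELSE → Q
vin=R71: make='Toyota' → outer ELSE → Q
vin=R72: make='Honda' → outer ELSE → Q
vin=R75: make='Ford' → outer ELSE → Q
vin=R91: make='Ford' → outer ELSE → Q
vin=R92: make='Tesla' → inner[doors >= 4] → K
vin=R94: make='Tesla' → inner[doors >= 4] → K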